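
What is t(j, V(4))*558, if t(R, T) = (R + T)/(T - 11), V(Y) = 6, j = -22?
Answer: 8928/5 ≈ 1785.6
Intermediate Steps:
t(R, T) = (R + T)/(-11 + T)
t(j, V(4))*558 = ((-22 + 6)/(-11 + 6))*558 = (-16/(-5))*558 = -1/5*(-16)*558 = (16/5)*558 = 8928/5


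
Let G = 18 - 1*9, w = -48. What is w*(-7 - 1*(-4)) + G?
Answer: 153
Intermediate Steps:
G = 9 (G = 18 - 9 = 9)
w*(-7 - 1*(-4)) + G = -48*(-7 - 1*(-4)) + 9 = -48*(-7 + 4) + 9 = -48*(-3) + 9 = 144 + 9 = 153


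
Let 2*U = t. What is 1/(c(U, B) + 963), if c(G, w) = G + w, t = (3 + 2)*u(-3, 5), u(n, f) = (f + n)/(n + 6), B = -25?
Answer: 3/2819 ≈ 0.0010642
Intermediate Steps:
u(n, f) = (f + n)/(6 + n)
t = 10/3 (t = (3 + 2)*((5 - 3)/(6 - 3)) = 5*(2/3) = 10/3 ≈ 3.3333)
U = 5/3 (U = (1/2)*(10/3) = 5/3 ≈ 1.6667)
1/(c(U, B) + 963) = 1/((5/3 - 25) + 963) = 1/(-70/3 + 963) = 1/(2819/3) = 3/2819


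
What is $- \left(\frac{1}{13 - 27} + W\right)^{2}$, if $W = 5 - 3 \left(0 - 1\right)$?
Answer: $- \frac{12321}{196} \approx -62.862$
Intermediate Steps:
$W = 8$ ($W = 5 - 3 \left(0 - 1\right) = 5 - -3 = 5 + 3 = 8$)
$- \left(\frac{1}{13 - 27} + W\right)^{2} = - \left(\frac{1}{13 - 27} + 8\right)^{2} = - \left(\frac{1}{-14} + 8\right)^{2} = - \left(- \frac{1}{14} + 8\right)^{2} = - \left(\frac{111}{14}\right)^{2} = \left(-1\right) \frac{12321}{196} = - \frac{12321}{196}$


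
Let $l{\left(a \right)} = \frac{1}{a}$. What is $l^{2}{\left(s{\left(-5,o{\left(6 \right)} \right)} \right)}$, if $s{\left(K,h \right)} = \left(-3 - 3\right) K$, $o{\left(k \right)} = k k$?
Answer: $\frac{1}{900} \approx 0.0011111$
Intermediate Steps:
$o{\left(k \right)} = k^{2}$
$s{\left(K,h \right)} = - 6 K$
$l^{2}{\left(s{\left(-5,o{\left(6 \right)} \right)} \right)} = \left(\frac{1}{\left(-6\right) \left(-5\right)}\right)^{2} = \left(\frac{1}{30}\right)^{2} = \frac{1}{900}$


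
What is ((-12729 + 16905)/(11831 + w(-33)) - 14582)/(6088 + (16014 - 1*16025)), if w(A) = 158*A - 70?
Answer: -95464178/39786119 ≈ -2.3994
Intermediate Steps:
w(A) = -70 + 158*A
((-12729 + 16905)/(11831 + w(-33)) - 14582)/(6088 + (16014 - 1*16025)) = ((-12729 + 16905)/(11831 + (-70 + 158*(-33))) - 14582)/(6088 + (16014 - 1*16025)) = (4176/(11831 + (-70 - 5214)) - 14582)/(6088 + (16014 - 16025)) = (4176/(11831 - 5284) - 14582)/(6088 - 11) = (4176/6547 - 14582)/6077 = (4176*(1/6547) - 14582)*(1/6077) = (4176/6547 - 14582)*(1/6077) = -95464178/6547*1/6077 = -95464178/39786119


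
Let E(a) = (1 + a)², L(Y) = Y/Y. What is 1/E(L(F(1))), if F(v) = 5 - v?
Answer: ¼ ≈ 0.25000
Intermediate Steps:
L(Y) = 1
1/E(L(F(1))) = 1/((1 + 1)²) = 1/(2²) = 1/4 = ¼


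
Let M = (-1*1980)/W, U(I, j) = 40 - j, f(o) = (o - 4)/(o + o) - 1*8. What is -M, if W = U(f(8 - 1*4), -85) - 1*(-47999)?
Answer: 495/12031 ≈ 0.041144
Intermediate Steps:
f(o) = -8 + (-4 + o)/(2*o) (f(o) = (-4 + o)/((2*o)) - 8 = (-4 + o)*(1/(2*o)) - 8 = (-4 + o)/(2*o) - 8 = -8 + (-4 + o)/(2*o))
W = 48124 (W = (40 - 1*(-85)) - 1*(-47999) = (40 + 85) + 47999 = 125 + 47999 = 48124)
M = -495/12031 (M = -1*1980/48124 = -1980*1/48124 = -495/12031 ≈ -0.041144)
-M = -1*(-495/12031) = 495/12031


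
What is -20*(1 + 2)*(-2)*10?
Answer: 1200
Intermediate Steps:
-20*(1 + 2)*(-2)*10 = -60*(-2)*10 = -20*(-6)*10 = 120*10 = 1200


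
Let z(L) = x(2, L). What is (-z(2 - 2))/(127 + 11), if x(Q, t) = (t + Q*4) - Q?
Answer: -1/23 ≈ -0.043478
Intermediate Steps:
x(Q, t) = t + 3*Q (x(Q, t) = (t + 4*Q) - Q = t + 3*Q)
z(L) = 6 + L (z(L) = L + 3*2 = L + 6 = 6 + L)
(-z(2 - 2))/(127 + 11) = (-(6 + (2 - 2)))/(127 + 11) = (-(6 + 0))/138 = (-1*6)/138 = (1/138)*(-6) = -1/23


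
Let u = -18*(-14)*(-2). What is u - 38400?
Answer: -38904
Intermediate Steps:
u = -504 (u = 252*(-2) = -504)
u - 38400 = -504 - 38400 = -38904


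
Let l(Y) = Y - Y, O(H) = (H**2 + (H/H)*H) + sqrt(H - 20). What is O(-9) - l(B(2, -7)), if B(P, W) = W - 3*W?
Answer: 72 + I*sqrt(29) ≈ 72.0 + 5.3852*I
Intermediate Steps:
O(H) = H + H**2 + sqrt(-20 + H) (O(H) = (H**2 + 1*H) + sqrt(-20 + H) = (H**2 + H) + sqrt(-20 + H) = (H + H**2) + sqrt(-20 + H) = H + H**2 + sqrt(-20 + H))
B(P, W) = -2*W
l(Y) = 0
O(-9) - l(B(2, -7)) = (-9 + (-9)**2 + sqrt(-20 - 9)) - 1*0 = (-9 + 81 + sqrt(-29)) + 0 = (-9 + 81 + I*sqrt(29)) + 0 = (72 + I*sqrt(29)) + 0 = 72 + I*sqrt(29)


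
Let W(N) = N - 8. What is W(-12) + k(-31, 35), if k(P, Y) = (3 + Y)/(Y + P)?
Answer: -21/2 ≈ -10.500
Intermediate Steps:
k(P, Y) = (3 + Y)/(P + Y)
W(N) = -8 + N
W(-12) + k(-31, 35) = (-8 - 12) + (3 + 35)/(-31 + 35) = -20 + 38/4 = -20 + (1/4)*38 = -20 + 19/2 = -21/2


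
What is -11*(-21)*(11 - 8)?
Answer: 693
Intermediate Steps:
-11*(-21)*(11 - 8) = -(-231)*3 = -1*(-693) = 693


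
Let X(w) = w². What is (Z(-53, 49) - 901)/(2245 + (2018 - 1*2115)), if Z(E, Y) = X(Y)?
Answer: 125/179 ≈ 0.69832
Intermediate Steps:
Z(E, Y) = Y²
(Z(-53, 49) - 901)/(2245 + (2018 - 1*2115)) = (49² - 901)/(2245 + (2018 - 1*2115)) = (2401 - 901)/(2245 + (2018 - 2115)) = 1500/(2245 - 97) = 1500/2148 = 1500*(1/2148) = 125/179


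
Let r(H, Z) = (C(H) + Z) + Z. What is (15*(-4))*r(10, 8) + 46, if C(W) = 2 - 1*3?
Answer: -854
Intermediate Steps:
C(W) = -1 (C(W) = 2 - 3 = -1)
r(H, Z) = -1 + 2*Z (r(H, Z) = (-1 + Z) + Z = -1 + 2*Z)
(15*(-4))*r(10, 8) + 46 = (15*(-4))*(-1 + 2*8) + 46 = -60*(-1 + 16) + 46 = -60*15 + 46 = -900 + 46 = -854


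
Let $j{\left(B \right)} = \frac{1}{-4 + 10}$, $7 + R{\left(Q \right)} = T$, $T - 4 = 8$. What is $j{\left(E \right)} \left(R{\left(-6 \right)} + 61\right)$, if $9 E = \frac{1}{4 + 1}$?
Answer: $11$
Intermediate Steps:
$T = 12$ ($T = 4 + 8 = 12$)
$R{\left(Q \right)} = 5$ ($R{\left(Q \right)} = -7 + 12 = 5$)
$E = \frac{1}{45}$ ($E = \frac{1}{9 \left(4 + 1\right)} = \frac{1}{9 \cdot 5} = \frac{1}{9} \cdot \frac{1}{5} = \frac{1}{45} \approx 0.022222$)
$j{\left(B \right)} = \frac{1}{6}$
$j{\left(E \right)} \left(R{\left(-6 \right)} + 61\right) = \frac{5 + 61}{6} = \frac{1}{6} \cdot 66 = 11$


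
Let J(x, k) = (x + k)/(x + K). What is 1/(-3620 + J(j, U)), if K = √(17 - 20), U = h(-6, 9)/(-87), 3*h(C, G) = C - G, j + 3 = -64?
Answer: -7690366479/27831448017196 - 7917*I*√3/6957862004299 ≈ -0.00027632 - 1.9708e-9*I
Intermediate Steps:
j = -67 (j = -3 - 64 = -67)
h(C, G) = -G/3 + C/3 (h(C, G) = (C - G)/3 = -G/3 + C/3)
U = 5/87 (U = (-⅓*9 + (⅓)*(-6))/(-87) = (-3 - 2)*(-1/87) = -5*(-1/87) = 5/87 ≈ 0.057471)
K = I*√3 (K = √(-3) = I*√3 ≈ 1.732*I)
J(x, k) = (k + x)/(x + I*√3) (J(x, k) = (x + k)/(x + I*√3) = (k + x)/(x + I*√3))
1/(-3620 + J(j, U)) = 1/(-3620 + (5/87 - 67)/(-67 + I*√3)) = 1/(-3620 - 5824/87/(-67 + I*√3)) = 1/(-3620 - 5824/(87*(-67 + I*√3)))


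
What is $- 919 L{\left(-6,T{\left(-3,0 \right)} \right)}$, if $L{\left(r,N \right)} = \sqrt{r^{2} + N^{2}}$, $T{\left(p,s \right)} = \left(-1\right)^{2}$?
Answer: $- 919 \sqrt{37} \approx -5590.1$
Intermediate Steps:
$T{\left(p,s \right)} = 1$
$L{\left(r,N \right)} = \sqrt{N^{2} + r^{2}}$
$- 919 L{\left(-6,T{\left(-3,0 \right)} \right)} = - 919 \sqrt{1^{2} + \left(-6\right)^{2}} = - 919 \sqrt{1 + 36} = - 919 \sqrt{37}$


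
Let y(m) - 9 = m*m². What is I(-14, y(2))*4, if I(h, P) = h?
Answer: -56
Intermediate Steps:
y(m) = 9 + m³ (y(m) = 9 + m*m² = 9 + m³)
I(-14, y(2))*4 = -14*4 = -56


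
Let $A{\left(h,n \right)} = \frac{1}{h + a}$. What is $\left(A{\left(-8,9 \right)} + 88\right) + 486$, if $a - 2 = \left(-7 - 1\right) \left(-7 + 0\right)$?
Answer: $\frac{28701}{50} \approx 574.02$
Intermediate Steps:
$a = 58$ ($a = 2 + \left(-7 - 1\right) \left(-7 + 0\right) = 2 - -56 = 2 + 56 = 58$)
$A{\left(h,n \right)} = \frac{1}{58 + h}$ ($A{\left(h,n \right)} = \frac{1}{h + 58} = \frac{1}{58 + h}$)
$\left(A{\left(-8,9 \right)} + 88\right) + 486 = \left(\frac{1}{58 - 8} + 88\right) + 486 = \left(\frac{1}{50} + 88\right) + 486 = \frac{4401}{50} + 486 = \frac{28701}{50}$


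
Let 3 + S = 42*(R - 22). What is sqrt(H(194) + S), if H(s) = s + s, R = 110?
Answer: sqrt(4081) ≈ 63.883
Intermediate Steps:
H(s) = 2*s
S = 3693 (S = -3 + 42*(110 - 22) = -3 + 42*88 = -3 + 3696 = 3693)
sqrt(H(194) + S) = sqrt(2*194 + 3693) = sqrt(388 + 3693) = sqrt(4081)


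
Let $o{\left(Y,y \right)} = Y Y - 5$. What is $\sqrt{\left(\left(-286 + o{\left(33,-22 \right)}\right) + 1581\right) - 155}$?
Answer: $4 \sqrt{139} \approx 47.159$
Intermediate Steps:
$o{\left(Y,y \right)} = -5 + Y^{2}$ ($o{\left(Y,y \right)} = Y^{2} - 5 = -5 + Y^{2}$)
$\sqrt{\left(\left(-286 + o{\left(33,-22 \right)}\right) + 1581\right) - 155} = \sqrt{\left(\left(-286 - \left(5 - 33^{2}\right)\right) + 1581\right) - 155} = \sqrt{\left(\left(-286 + \left(-5 + 1089\right)\right) + 1581\right) - 155} = \sqrt{\left(\left(-286 + 1084\right) + 1581\right) - 155} = \sqrt{\left(798 + 1581\right) - 155} = \sqrt{2379 - 155} = \sqrt{2224} = 4 \sqrt{139}$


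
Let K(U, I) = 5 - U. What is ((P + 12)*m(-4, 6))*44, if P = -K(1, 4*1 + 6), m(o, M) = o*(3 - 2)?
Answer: -1408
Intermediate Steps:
m(o, M) = o (m(o, M) = o*1 = o)
P = -4 (P = -(5 - 1*1) = -(5 - 1) = -1*4 = -4)
((P + 12)*m(-4, 6))*44 = ((-4 + 12)*(-4))*44 = (8*(-4))*44 = -32*44 = -1408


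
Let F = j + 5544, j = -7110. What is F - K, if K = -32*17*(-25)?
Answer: -15166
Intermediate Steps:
K = 13600 (K = -544*(-25) = 13600)
F = -1566 (F = -7110 + 5544 = -1566)
F - K = -1566 - 1*13600 = -1566 - 13600 = -15166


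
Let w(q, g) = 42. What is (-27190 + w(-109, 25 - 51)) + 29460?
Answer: 2312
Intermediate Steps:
(-27190 + w(-109, 25 - 51)) + 29460 = (-27190 + 42) + 29460 = -27148 + 29460 = 2312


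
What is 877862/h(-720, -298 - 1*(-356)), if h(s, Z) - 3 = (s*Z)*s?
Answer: 877862/30067203 ≈ 0.029197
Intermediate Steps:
h(s, Z) = 3 + Z*s² (h(s, Z) = 3 + (s*Z)*s = 3 + (Z*s)*s = 3 + Z*s²)
877862/h(-720, -298 - 1*(-356)) = 877862/(3 + (-298 - 1*(-356))*(-720)²) = 877862/(3 + (-298 + 356)*518400) = 877862/(3 + 58*518400) = 877862/(3 + 30067200) = 877862/30067203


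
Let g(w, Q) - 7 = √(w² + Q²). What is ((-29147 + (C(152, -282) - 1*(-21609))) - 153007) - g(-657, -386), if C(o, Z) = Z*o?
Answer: -203416 - √580645 ≈ -2.0418e+5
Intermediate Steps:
g(w, Q) = 7 + √(Q² + w²) (g(w, Q) = 7 + √(w² + Q²) = 7 + √(Q² + w²))
((-29147 + (C(152, -282) - 1*(-21609))) - 153007) - g(-657, -386) = ((-29147 + (-282*152 - 1*(-21609))) - 153007) - (7 + √((-386)² + (-657)²)) = ((-29147 + (-42864 + 21609)) - 153007) - (7 + √(148996 + 431649)) = ((-29147 - 21255) - 153007) - (7 + √580645) = (-50402 - 153007) + (-7 - √580645) = -203409 + (-7 - √580645) = -203416 - √580645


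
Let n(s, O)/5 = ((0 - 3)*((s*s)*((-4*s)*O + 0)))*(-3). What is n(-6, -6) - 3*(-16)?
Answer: -233232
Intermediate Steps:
n(s, O) = -180*O*s³ (n(s, O) = 5*(((0 - 3)*((s*s)*((-4*s)*O + 0)))*(-3)) = 5*(-3*s²*(-4*O*s + 0)*(-3)) = 5*(-3*s²*(-4*O*s)*(-3)) = 5*(-(-12)*O*s³*(-3)) = 5*((12*O*s³)*(-3)) = 5*(-36*O*s³) = -180*O*s³)
n(-6, -6) - 3*(-16) = -180*(-6)*(-6)³ - 3*(-16) = -180*(-6)*(-216) + 48 = -233280 + 48 = -233232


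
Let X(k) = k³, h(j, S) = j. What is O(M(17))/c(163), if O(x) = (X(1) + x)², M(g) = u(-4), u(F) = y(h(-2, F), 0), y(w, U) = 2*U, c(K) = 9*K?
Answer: 1/1467 ≈ 0.00068166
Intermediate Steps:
u(F) = 0 (u(F) = 2*0 = 0)
M(g) = 0
O(x) = (1 + x)² (O(x) = (1³ + x)² = (1 + x)²)
O(M(17))/c(163) = (1 + 0)²/((9*163)) = 1²/1467 = 1*(1/1467) = 1/1467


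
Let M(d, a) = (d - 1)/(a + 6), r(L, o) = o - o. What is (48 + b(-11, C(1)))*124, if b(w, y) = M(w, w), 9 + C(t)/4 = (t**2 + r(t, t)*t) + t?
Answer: 31248/5 ≈ 6249.6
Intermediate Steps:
r(L, o) = 0
M(d, a) = (-1 + d)/(6 + a)
C(t) = -36 + 4*t + 4*t**2 (C(t) = -36 + 4*((t**2 + 0*t) + t) = -36 + 4*((t**2 + 0) + t) = -36 + 4*(t**2 + t) = -36 + 4*(t + t**2) = -36 + (4*t + 4*t**2) = -36 + 4*t + 4*t**2)
b(w, y) = (-1 + w)/(6 + w)
(48 + b(-11, C(1)))*124 = (48 + (-1 - 11)/(6 - 11))*124 = (48 - 12/(-5))*124 = (48 - 1/5*(-12))*124 = (48 + 12/5)*124 = (252/5)*124 = 31248/5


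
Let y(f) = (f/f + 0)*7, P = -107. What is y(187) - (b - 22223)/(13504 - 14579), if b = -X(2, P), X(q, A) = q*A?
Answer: -14484/1075 ≈ -13.473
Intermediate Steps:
y(f) = 7 (y(f) = (1 + 0)*7 = 1*7 = 7)
X(q, A) = A*q
b = 214 (b = -(-107)*2 = -1*(-214) = 214)
y(187) - (b - 22223)/(13504 - 14579) = 7 - (214 - 22223)/(13504 - 14579) = 7 - (-22009)/(-1075) = 7 - (-22009)*(-1)/1075 = 7 - 1*22009/1075 = 7 - 22009/1075 = -14484/1075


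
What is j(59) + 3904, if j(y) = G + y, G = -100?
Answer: 3863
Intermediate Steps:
j(y) = -100 + y
j(59) + 3904 = (-100 + 59) + 3904 = -41 + 3904 = 3863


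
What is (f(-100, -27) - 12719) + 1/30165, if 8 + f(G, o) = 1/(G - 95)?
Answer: -1663610471/130715 ≈ -12727.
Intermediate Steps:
f(G, o) = -8 + 1/(-95 + G) (f(G, o) = -8 + 1/(G - 95) = -8 + 1/(-95 + G))
(f(-100, -27) - 12719) + 1/30165 = ((761 - 8*(-100))/(-95 - 100) - 12719) + 1/30165 = ((761 + 800)/(-195) - 12719) + 1/30165 = (-1/195*1561 - 12719) + 1/30165 = (-1561/195 - 12719) + 1/30165 = -2481766/195 + 1/30165 = -1663610471/130715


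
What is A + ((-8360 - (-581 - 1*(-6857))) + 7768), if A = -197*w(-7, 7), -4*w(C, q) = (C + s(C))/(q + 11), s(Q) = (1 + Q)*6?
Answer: -502967/72 ≈ -6985.7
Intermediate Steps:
s(Q) = 6 + 6*Q
w(C, q) = -(6 + 7*C)/(4*(11 + q)) (w(C, q) = -(C + (6 + 6*C))/(4*(q + 11)) = -(6 + 7*C)/(4*(11 + q)))
A = -8471/72 (A = -197*(-6 - 7*(-7))/(4*(11 + 7)) = -197*(-6 + 49)/(4*18) = -197*43/(4*18) = -197*43/72 = -8471/72 ≈ -117.65)
A + ((-8360 - (-581 - 1*(-6857))) + 7768) = -8471/72 + ((-8360 - (-581 - 1*(-6857))) + 7768) = -8471/72 + ((-8360 - (-581 + 6857)) + 7768) = -8471/72 + ((-8360 - 1*6276) + 7768) = -8471/72 + ((-8360 - 6276) + 7768) = -8471/72 + (-14636 + 7768) = -8471/72 - 6868 = -502967/72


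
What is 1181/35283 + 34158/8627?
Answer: 1215385201/304386441 ≈ 3.9929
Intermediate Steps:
1181/35283 + 34158/8627 = 1215385201/304386441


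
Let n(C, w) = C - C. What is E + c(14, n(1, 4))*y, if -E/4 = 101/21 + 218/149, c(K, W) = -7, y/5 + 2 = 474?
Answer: -51769588/3129 ≈ -16545.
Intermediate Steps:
y = 2360 (y = -10 + 5*474 = -10 + 2370 = 2360)
n(C, w) = 0
E = -78508/3129 (E = -4*(101/21 + 218/149) = -4*19627/3129 = -78508/3129 ≈ -25.090)
E + c(14, n(1, 4))*y = -78508/3129 - 7*2360 = -78508/3129 - 16520 = -51769588/3129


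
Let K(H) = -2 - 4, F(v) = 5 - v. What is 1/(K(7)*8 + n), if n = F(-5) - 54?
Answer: -1/92 ≈ -0.010870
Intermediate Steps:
n = -44 (n = (5 - 1*(-5)) - 54 = (5 + 5) - 54 = 10 - 54 = -44)
K(H) = -6
1/(K(7)*8 + n) = 1/(-6*8 - 44) = 1/(-48 - 44) = 1/(-92) = -1/92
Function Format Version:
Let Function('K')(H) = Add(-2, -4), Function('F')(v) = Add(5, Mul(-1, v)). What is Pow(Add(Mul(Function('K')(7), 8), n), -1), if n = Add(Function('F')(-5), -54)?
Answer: Rational(-1, 92) ≈ -0.010870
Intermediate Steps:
n = -44 (n = Add(Add(5, Mul(-1, -5)), -54) = Add(Add(5, 5), -54) = Add(10, -54) = -44)
Function('K')(H) = -6
Pow(Add(Mul(Function('K')(7), 8), n), -1) = Pow(Add(Mul(-6, 8), -44), -1) = Pow(Add(-48, -44), -1) = Pow(-92, -1) = Rational(-1, 92)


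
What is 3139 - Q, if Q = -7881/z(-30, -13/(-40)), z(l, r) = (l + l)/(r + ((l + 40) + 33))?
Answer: -2041391/800 ≈ -2551.7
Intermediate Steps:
z(l, r) = 2*l/(73 + l + r) (z(l, r) = (2*l)/(r + ((40 + l) + 33)) = (2*l)/(r + (73 + l)) = (2*l)/(73 + l + r) = 2*l/(73 + l + r))
Q = 4552591/800 (Q = -7881/(2*(-30)/(73 - 30 - 13/(-40))) = -7881/(2*(-30)/(73 - 30 - 13*(-1/40))) = -7881/(2*(-30)/(73 - 30 + 13/40)) = -7881/(2*(-30)/(1733/40)) = -7881/(2*(-30)*(40/1733)) = -7881/(-2400/1733) = -7881*(-1733/2400) = 4552591/800 ≈ 5690.7)
3139 - Q = 3139 - 1*4552591/800 = 3139 - 4552591/800 = -2041391/800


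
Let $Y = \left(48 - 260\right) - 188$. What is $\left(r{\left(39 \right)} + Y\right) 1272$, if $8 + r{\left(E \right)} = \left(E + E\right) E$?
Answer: $3350448$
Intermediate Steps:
$r{\left(E \right)} = -8 + 2 E^{2}$ ($r{\left(E \right)} = -8 + \left(E + E\right) E = -8 + 2 E E = -8 + 2 E^{2}$)
$Y = -400$ ($Y = -212 - 188 = -400$)
$\left(r{\left(39 \right)} + Y\right) 1272 = \left(\left(-8 + 2 \cdot 39^{2}\right) - 400\right) 1272 = \left(\left(-8 + 2 \cdot 1521\right) - 400\right) 1272 = \left(\left(-8 + 3042\right) - 400\right) 1272 = \left(3034 - 400\right) 1272 = 2634 \cdot 1272 = 3350448$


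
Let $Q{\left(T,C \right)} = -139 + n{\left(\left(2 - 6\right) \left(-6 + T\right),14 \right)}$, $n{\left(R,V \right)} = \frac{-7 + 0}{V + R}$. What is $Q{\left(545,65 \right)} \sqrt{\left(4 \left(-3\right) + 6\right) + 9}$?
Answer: $- \frac{42533 \sqrt{3}}{306} \approx -240.75$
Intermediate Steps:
$n{\left(R,V \right)} = - \frac{7}{R + V}$
$Q{\left(T,C \right)} = -139 - \frac{7}{38 - 4 T}$ ($Q{\left(T,C \right)} = -139 - \frac{7}{\left(2 - 6\right) \left(-6 + T\right) + 14} = -139 - \frac{7}{- 4 \left(-6 + T\right) + 14} = -139 - \frac{7}{\left(24 - 4 T\right) + 14} = -139 - \frac{7}{38 - 4 T}$)
$Q{\left(545,65 \right)} \sqrt{\left(4 \left(-3\right) + 6\right) + 9} = \frac{5289 - 303020}{2 \left(-19 + 2 \cdot 545\right)} \sqrt{\left(4 \left(-3\right) + 6\right) + 9} = \frac{5289 - 303020}{2 \left(-19 + 1090\right)} \sqrt{\left(-12 + 6\right) + 9} = \frac{1}{2} \cdot \frac{1}{1071} \left(-297731\right) \sqrt{-6 + 9} = \frac{1}{2} \cdot \frac{1}{1071} \left(-297731\right) \sqrt{3} = - \frac{42533 \sqrt{3}}{306}$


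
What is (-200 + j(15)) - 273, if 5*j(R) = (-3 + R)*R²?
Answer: 67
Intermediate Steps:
j(R) = R²*(-3 + R)/5 (j(R) = ((-3 + R)*R²)/5 = (R²*(-3 + R))/5 = R²*(-3 + R)/5)
(-200 + j(15)) - 273 = (-200 + (⅕)*15²*(-3 + 15)) - 273 = (-200 + (⅕)*225*12) - 273 = (-200 + 540) - 273 = 340 - 273 = 67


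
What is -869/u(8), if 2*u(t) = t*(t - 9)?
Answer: 869/4 ≈ 217.25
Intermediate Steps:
u(t) = t*(-9 + t)/2 (u(t) = (t*(t - 9))/2 = (t*(-9 + t))/2 = t*(-9 + t)/2)
-869/u(8) = -869*1/(4*(-9 + 8)) = -869/((½)*8*(-1)) = -869/(-4) = -869*(-¼) = 869/4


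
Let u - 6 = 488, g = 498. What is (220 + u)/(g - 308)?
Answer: 357/95 ≈ 3.7579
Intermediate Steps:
u = 494 (u = 6 + 488 = 494)
(220 + u)/(g - 308) = (220 + 494)/(498 - 308) = 714/190 = 714*(1/190) = 357/95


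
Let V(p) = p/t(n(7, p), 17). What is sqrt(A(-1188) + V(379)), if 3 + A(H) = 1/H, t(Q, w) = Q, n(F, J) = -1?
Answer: I*sqrt(14975961)/198 ≈ 19.545*I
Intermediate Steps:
A(H) = -3 + 1/H
V(p) = -p (V(p) = p/(-1) = p*(-1) = -p)
sqrt(A(-1188) + V(379)) = sqrt((-3 + 1/(-1188)) - 1*379) = sqrt((-3 - 1/1188) - 379) = sqrt(-3565/1188 - 379) = sqrt(-453817/1188) = I*sqrt(14975961)/198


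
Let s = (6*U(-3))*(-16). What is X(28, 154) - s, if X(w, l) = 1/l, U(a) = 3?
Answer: 44353/154 ≈ 288.01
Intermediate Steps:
s = -288 (s = (6*3)*(-16) = 18*(-16) = -288)
X(28, 154) - s = 1/154 - 1*(-288) = 1/154 + 288 = 44353/154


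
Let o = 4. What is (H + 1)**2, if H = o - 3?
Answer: 4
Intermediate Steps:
H = 1 (H = 4 - 3 = 1)
(H + 1)**2 = (1 + 1)**2 = 2**2 = 4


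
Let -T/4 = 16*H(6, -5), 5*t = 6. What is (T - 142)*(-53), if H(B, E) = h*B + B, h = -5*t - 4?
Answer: -175642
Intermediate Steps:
t = 6/5 (t = (⅕)*6 = 6/5 ≈ 1.2000)
h = -10 (h = -5*6/5 - 4 = -6 - 4 = -10)
H(B, E) = -9*B (H(B, E) = -10*B + B = -9*B)
T = 3456 (T = -64*(-9*6) = -64*(-54) = -4*(-864) = 3456)
(T - 142)*(-53) = (3456 - 142)*(-53) = 3314*(-53) = -175642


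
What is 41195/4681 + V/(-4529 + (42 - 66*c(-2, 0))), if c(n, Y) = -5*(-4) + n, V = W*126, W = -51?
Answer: 263861731/26564675 ≈ 9.9328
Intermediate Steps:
V = -6426 (V = -51*126 = -6426)
c(n, Y) = 20 + n
41195/4681 + V/(-4529 + (42 - 66*c(-2, 0))) = 41195/4681 - 6426/(-4529 + (42 - 66*(20 - 2))) = 41195*(1/4681) - 6426/(-4529 + (42 - 66*18)) = 41195/4681 - 6426/(-4529 + (42 - 1188)) = 41195/4681 - 6426/(-4529 - 1146) = 41195/4681 - 6426/(-5675) = 41195/4681 - 6426*(-1/5675) = 41195/4681 + 6426/5675 = 263861731/26564675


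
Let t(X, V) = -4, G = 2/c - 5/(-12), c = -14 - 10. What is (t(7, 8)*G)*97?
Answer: -388/3 ≈ -129.33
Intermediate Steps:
c = -24
G = 1/3 (G = 2/(-24) - 5/(-12) = 2*(-1/24) - 5*(-1/12) = -1/12 + 5/12 = 1/3 ≈ 0.33333)
(t(7, 8)*G)*97 = -4*1/3*97 = -4/3*97 = -388/3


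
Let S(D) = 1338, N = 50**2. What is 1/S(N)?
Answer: 1/1338 ≈ 0.00074738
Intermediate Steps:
N = 2500
1/S(N) = 1/1338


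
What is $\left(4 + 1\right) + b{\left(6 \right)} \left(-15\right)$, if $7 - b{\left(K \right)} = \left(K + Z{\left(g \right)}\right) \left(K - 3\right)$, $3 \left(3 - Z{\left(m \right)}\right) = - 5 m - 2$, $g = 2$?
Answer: $485$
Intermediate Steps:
$Z{\left(m \right)} = \frac{11}{3} + \frac{5 m}{3}$ ($Z{\left(m \right)} = 3 - \frac{- 5 m - 2}{3} = 3 - \frac{-2 - 5 m}{3} = 3 + \left(\frac{2}{3} + \frac{5 m}{3}\right) = \frac{11}{3} + \frac{5 m}{3}$)
$b{\left(K \right)} = 7 - \left(-3 + K\right) \left(7 + K\right)$ ($b{\left(K \right)} = 7 - \left(K + \left(\frac{11}{3} + \frac{5}{3} \cdot 2\right)\right) \left(K - 3\right) = 7 - \left(K + \left(\frac{11}{3} + \frac{10}{3}\right)\right) \left(-3 + K\right) = 7 - \left(K + 7\right) \left(-3 + K\right) = 7 - \left(7 + K\right) \left(-3 + K\right) = 7 - \left(-3 + K\right) \left(7 + K\right)$)
$\left(4 + 1\right) + b{\left(6 \right)} \left(-15\right) = \left(4 + 1\right) + \left(28 - 6^{2} - 24\right) \left(-15\right) = 5 + \left(28 - 36 - 24\right) \left(-15\right) = 5 - -480 = 5 + 480 = 485$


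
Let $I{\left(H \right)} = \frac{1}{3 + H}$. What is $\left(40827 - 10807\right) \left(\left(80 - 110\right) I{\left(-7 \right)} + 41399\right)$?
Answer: $1243023130$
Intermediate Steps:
$\left(40827 - 10807\right) \left(\left(80 - 110\right) I{\left(-7 \right)} + 41399\right) = \left(40827 - 10807\right) \left(\frac{80 - 110}{3 - 7} + 41399\right) = 30020 \left(- \frac{30}{-4} + 41399\right) = 30020 \left(\left(-30\right) \left(- \frac{1}{4}\right) + 41399\right) = 30020 \left(\frac{15}{2} + 41399\right) = 30020 \cdot \frac{82813}{2} = 1243023130$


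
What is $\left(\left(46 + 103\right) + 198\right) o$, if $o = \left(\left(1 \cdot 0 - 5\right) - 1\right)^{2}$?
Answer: $12492$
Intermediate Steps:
$o = 36$ ($o = \left(\left(0 - 5\right) - 1\right)^{2} = \left(-5 - 1\right)^{2} = \left(-6\right)^{2} = 36$)
$\left(\left(46 + 103\right) + 198\right) o = \left(\left(46 + 103\right) + 198\right) 36 = \left(149 + 198\right) 36 = 347 \cdot 36 = 12492$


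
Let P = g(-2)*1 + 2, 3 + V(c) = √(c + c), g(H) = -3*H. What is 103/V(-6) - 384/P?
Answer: -439/7 - 206*I*√3/21 ≈ -62.714 - 16.991*I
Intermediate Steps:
V(c) = -3 + √2*√c (V(c) = -3 + √(c + c) = -3 + √(2*c) = -3 + √2*√c)
P = 8 (P = -3*(-2)*1 + 2 = 6*1 + 2 = 6 + 2 = 8)
103/V(-6) - 384/P = 103/(-3 + √2*√(-6)) - 384/8 = 103/(-3 + √2*(I*√6)) - 384*⅛ = 103/(-3 + 2*I*√3) - 48 = -48 + 103/(-3 + 2*I*√3)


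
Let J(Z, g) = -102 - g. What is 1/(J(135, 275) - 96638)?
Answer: -1/97015 ≈ -1.0308e-5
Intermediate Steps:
1/(J(135, 275) - 96638) = 1/((-102 - 1*275) - 96638) = 1/((-102 - 275) - 96638) = 1/(-377 - 96638) = 1/(-97015) = -1/97015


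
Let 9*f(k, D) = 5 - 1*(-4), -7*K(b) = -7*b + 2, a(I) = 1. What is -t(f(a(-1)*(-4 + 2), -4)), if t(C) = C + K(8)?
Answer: -61/7 ≈ -8.7143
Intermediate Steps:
K(b) = -2/7 + b (K(b) = -(-7*b + 2)/7 = -(2 - 7*b)/7 = -2/7 + b)
f(k, D) = 1 (f(k, D) = (5 - 1*(-4))/9 = (5 + 4)/9 = (1/9)*9 = 1)
t(C) = 54/7 + C (t(C) = C + (-2/7 + 8) = C + 54/7 = 54/7 + C)
-t(f(a(-1)*(-4 + 2), -4)) = -(54/7 + 1) = -1*61/7 = -61/7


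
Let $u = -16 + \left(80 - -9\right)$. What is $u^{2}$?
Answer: $5329$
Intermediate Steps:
$u = 73$ ($u = -16 + \left(80 + 9\right) = -16 + 89 = 73$)
$u^{2} = 73^{2} = 5329$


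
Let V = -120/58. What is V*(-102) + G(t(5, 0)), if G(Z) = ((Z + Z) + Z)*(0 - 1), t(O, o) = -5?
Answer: 6555/29 ≈ 226.03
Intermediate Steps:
G(Z) = -3*Z (G(Z) = (2*Z + Z)*(-1) = (3*Z)*(-1) = -3*Z)
V = -60/29 (V = -120*1/58 = -60/29 ≈ -2.0690)
V*(-102) + G(t(5, 0)) = -60/29*(-102) - 3*(-5) = 6120/29 + 15 = 6555/29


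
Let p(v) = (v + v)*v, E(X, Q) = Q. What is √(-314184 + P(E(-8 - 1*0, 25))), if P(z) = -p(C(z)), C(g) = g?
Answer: I*√315434 ≈ 561.63*I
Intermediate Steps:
p(v) = 2*v² (p(v) = (2*v)*v = 2*v²)
P(z) = -2*z²
√(-314184 + P(E(-8 - 1*0, 25))) = √(-314184 - 2*25²) = √(-314184 - 2*625) = √(-314184 - 1250) = √(-315434) = I*√315434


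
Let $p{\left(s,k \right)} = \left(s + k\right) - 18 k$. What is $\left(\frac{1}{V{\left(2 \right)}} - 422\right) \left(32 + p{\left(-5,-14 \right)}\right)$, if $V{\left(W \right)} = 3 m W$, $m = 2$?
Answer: $- \frac{1341695}{12} \approx -1.1181 \cdot 10^{5}$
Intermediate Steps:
$V{\left(W \right)} = 6 W$ ($V{\left(W \right)} = 3 \cdot 2 W = 6 W$)
$p{\left(s,k \right)} = s - 17 k$ ($p{\left(s,k \right)} = \left(k + s\right) - 18 k = s - 17 k$)
$\left(\frac{1}{V{\left(2 \right)}} - 422\right) \left(32 + p{\left(-5,-14 \right)}\right) = \left(\frac{1}{6 \cdot 2} - 422\right) \left(32 - -233\right) = \left(\frac{1}{12} - 422\right) \left(32 + \left(-5 + 238\right)\right) = \left(\frac{1}{12} - 422\right) \left(32 + 233\right) = \left(- \frac{5063}{12}\right) 265 = - \frac{1341695}{12}$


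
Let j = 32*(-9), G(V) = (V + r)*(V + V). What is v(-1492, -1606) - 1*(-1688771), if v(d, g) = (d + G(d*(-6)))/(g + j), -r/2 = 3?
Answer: 1519182291/947 ≈ 1.6042e+6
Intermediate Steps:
r = -6 (r = -2*3 = -6)
G(V) = 2*V*(-6 + V) (G(V) = (V - 6)*(V + V) = (-6 + V)*(2*V) = 2*V*(-6 + V))
j = -288
v(d, g) = (d - 12*d*(-6 - 6*d))/(-288 + g) (v(d, g) = (d + 2*(d*(-6))*(-6 + d*(-6)))/(g - 288) = (d + 2*(-6*d)*(-6 - 6*d))/(-288 + g) = (d - 12*d*(-6 - 6*d))/(-288 + g))
v(-1492, -1606) - 1*(-1688771) = -1492*(73 + 72*(-1492))/(-288 - 1606) - 1*(-1688771) = -1492*(73 - 107424)/(-1894) + 1688771 = -1492*(-1/1894)*(-107351) + 1688771 = -80083846/947 + 1688771 = 1519182291/947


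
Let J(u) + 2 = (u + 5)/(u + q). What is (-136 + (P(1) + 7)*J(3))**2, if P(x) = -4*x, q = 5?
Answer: 19321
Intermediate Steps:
J(u) = -1 (J(u) = -2 + (u + 5)/(u + 5) = -2 + (5 + u)/(5 + u) = -2 + 1 = -1)
(-136 + (P(1) + 7)*J(3))**2 = (-136 + (-4*1 + 7)*(-1))**2 = (-136 + (-4 + 7)*(-1))**2 = (-136 + 3*(-1))**2 = (-136 - 3)**2 = (-139)**2 = 19321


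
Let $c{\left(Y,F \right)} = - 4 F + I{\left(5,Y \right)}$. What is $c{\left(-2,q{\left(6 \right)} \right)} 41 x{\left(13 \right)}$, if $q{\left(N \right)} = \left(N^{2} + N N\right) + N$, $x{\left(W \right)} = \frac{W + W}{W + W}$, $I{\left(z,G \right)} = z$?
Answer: $-12587$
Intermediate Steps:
$x{\left(W \right)} = 1$ ($x{\left(W \right)} = \frac{2 W}{2 W} = 2 W \frac{1}{2 W} = 1$)
$q{\left(N \right)} = N + 2 N^{2}$ ($q{\left(N \right)} = \left(N^{2} + N^{2}\right) + N = 2 N^{2} + N = N + 2 N^{2}$)
$c{\left(Y,F \right)} = 5 - 4 F$ ($c{\left(Y,F \right)} = - 4 F + 5 = 5 - 4 F$)
$c{\left(-2,q{\left(6 \right)} \right)} 41 x{\left(13 \right)} = \left(5 - 4 \cdot 6 \left(1 + 2 \cdot 6\right)\right) 41 \cdot 1 = \left(5 - 4 \cdot 6 \left(1 + 12\right)\right) 41 \cdot 1 = \left(5 - 4 \cdot 6 \cdot 13\right) 41 \cdot 1 = \left(5 - 312\right) 41 \cdot 1 = \left(-307\right) 41 \cdot 1 = \left(-12587\right) 1 = -12587$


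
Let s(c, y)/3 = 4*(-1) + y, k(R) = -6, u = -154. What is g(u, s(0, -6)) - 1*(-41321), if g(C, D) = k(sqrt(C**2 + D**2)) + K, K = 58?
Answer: 41373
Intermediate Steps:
s(c, y) = -12 + 3*y (s(c, y) = 3*(4*(-1) + y) = 3*(-4 + y) = -12 + 3*y)
g(C, D) = 52 (g(C, D) = -6 + 58 = 52)
g(u, s(0, -6)) - 1*(-41321) = 52 - 1*(-41321) = 52 + 41321 = 41373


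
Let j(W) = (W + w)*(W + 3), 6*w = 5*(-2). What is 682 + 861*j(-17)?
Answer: 225690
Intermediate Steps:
w = -5/3 (w = (5*(-2))/6 = (⅙)*(-10) = -5/3 ≈ -1.6667)
j(W) = (3 + W)*(-5/3 + W) (j(W) = (W - 5/3)*(W + 3) = (-5/3 + W)*(3 + W) = (3 + W)*(-5/3 + W))
682 + 861*j(-17) = 682 + 861*(-5 + (-17)² + (4/3)*(-17)) = 682 + 861*(-5 + 289 - 68/3) = 682 + 861*(784/3) = 682 + 225008 = 225690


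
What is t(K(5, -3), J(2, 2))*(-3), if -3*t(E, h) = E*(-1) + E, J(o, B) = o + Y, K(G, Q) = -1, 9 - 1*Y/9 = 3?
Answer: 0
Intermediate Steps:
Y = 54 (Y = 81 - 9*3 = 81 - 27 = 54)
J(o, B) = 54 + o (J(o, B) = o + 54 = 54 + o)
t(E, h) = 0 (t(E, h) = -(E*(-1) + E)/3 = -(-E + E)/3 = -⅓*0 = 0)
t(K(5, -3), J(2, 2))*(-3) = 0*(-3) = 0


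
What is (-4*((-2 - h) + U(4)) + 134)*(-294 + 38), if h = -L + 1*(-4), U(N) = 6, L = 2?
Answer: -24064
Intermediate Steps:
h = -6 (h = -1*2 + 1*(-4) = -2 - 4 = -6)
(-4*((-2 - h) + U(4)) + 134)*(-294 + 38) = (-4*((-2 - 1*(-6)) + 6) + 134)*(-294 + 38) = (-4*((-2 + 6) + 6) + 134)*(-256) = (-4*(4 + 6) + 134)*(-256) = (-4*10 + 134)*(-256) = (-40 + 134)*(-256) = 94*(-256) = -24064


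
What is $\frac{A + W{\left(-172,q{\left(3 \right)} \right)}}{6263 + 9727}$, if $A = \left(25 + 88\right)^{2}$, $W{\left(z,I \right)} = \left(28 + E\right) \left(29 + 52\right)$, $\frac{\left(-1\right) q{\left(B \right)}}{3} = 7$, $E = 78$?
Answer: $\frac{4271}{3198} \approx 1.3355$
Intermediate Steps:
$q{\left(B \right)} = -21$ ($q{\left(B \right)} = \left(-3\right) 7 = -21$)
$W{\left(z,I \right)} = 8586$ ($W{\left(z,I \right)} = \left(28 + 78\right) \left(29 + 52\right) = 106 \cdot 81 = 8586$)
$A = 12769$ ($A = 113^{2} = 12769$)
$\frac{A + W{\left(-172,q{\left(3 \right)} \right)}}{6263 + 9727} = \frac{12769 + 8586}{6263 + 9727} = \frac{21355}{15990} = 21355 \cdot \frac{1}{15990} = \frac{4271}{3198}$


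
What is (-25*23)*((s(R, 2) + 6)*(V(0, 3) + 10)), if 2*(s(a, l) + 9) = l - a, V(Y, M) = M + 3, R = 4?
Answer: 36800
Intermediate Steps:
V(Y, M) = 3 + M
s(a, l) = -9 + l/2 - a/2 (s(a, l) = -9 + (l - a)/2 = -9 + (l/2 - a/2) = -9 + l/2 - a/2)
(-25*23)*((s(R, 2) + 6)*(V(0, 3) + 10)) = (-25*23)*(((-9 + (½)*2 - ½*4) + 6)*((3 + 3) + 10)) = -575*((-9 + 1 - 2) + 6)*(6 + 10) = -575*(-10 + 6)*16 = -(-2300)*16 = -575*(-64) = 36800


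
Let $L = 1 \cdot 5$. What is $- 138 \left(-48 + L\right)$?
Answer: $5934$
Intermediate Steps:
$L = 5$
$- 138 \left(-48 + L\right) = - 138 \left(-48 + 5\right) = \left(-138\right) \left(-43\right) = 5934$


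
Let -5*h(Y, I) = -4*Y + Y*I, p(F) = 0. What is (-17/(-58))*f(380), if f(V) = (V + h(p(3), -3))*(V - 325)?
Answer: 177650/29 ≈ 6125.9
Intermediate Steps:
h(Y, I) = 4*Y/5 - I*Y/5 (h(Y, I) = -(-4*Y + Y*I)/5 = -(-4*Y + I*Y)/5 = 4*Y/5 - I*Y/5)
f(V) = V*(-325 + V) (f(V) = (V + (1/5)*0*(4 - 1*(-3)))*(V - 325) = (V + (1/5)*0*(4 + 3))*(-325 + V) = (V + (1/5)*0*7)*(-325 + V) = (V + 0)*(-325 + V) = V*(-325 + V))
(-17/(-58))*f(380) = (-17/(-58))*(380*(-325 + 380)) = (-17*(-1/58))*(380*55) = (17/58)*20900 = 177650/29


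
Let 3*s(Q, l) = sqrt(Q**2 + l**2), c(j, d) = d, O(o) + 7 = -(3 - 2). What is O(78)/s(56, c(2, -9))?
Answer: -24*sqrt(3217)/3217 ≈ -0.42314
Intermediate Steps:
O(o) = -8 (O(o) = -7 - (3 - 2) = -7 - 1*1 = -7 - 1 = -8)
s(Q, l) = sqrt(Q**2 + l**2)/3
O(78)/s(56, c(2, -9)) = -8*3/sqrt(56**2 + (-9)**2) = -8*3/sqrt(3136 + 81) = -8*3*sqrt(3217)/3217 = -24*sqrt(3217)/3217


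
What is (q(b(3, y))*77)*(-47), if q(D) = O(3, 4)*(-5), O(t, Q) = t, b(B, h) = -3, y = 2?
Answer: 54285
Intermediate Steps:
q(D) = -15 (q(D) = 3*(-5) = -15)
(q(b(3, y))*77)*(-47) = -15*77*(-47) = -1155*(-47) = 54285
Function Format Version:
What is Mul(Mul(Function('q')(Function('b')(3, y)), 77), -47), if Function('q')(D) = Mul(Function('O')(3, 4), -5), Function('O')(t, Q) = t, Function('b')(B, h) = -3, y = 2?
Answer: 54285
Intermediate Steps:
Function('q')(D) = -15 (Function('q')(D) = Mul(3, -5) = -15)
Mul(Mul(Function('q')(Function('b')(3, y)), 77), -47) = Mul(Mul(-15, 77), -47) = Mul(-1155, -47) = 54285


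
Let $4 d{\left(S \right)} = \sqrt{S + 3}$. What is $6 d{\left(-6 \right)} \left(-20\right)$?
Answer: $- 30 i \sqrt{3} \approx - 51.962 i$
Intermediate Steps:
$d{\left(S \right)} = \frac{\sqrt{3 + S}}{4}$ ($d{\left(S \right)} = \frac{\sqrt{S + 3}}{4} = \frac{\sqrt{3 + S}}{4}$)
$6 d{\left(-6 \right)} \left(-20\right) = 6 \frac{\sqrt{3 - 6}}{4} \left(-20\right) = 6 \frac{\sqrt{-3}}{4} \left(-20\right) = 6 \frac{i \sqrt{3}}{4} \left(-20\right) = \frac{3 i \sqrt{3}}{2} \left(-20\right) = - 30 i \sqrt{3}$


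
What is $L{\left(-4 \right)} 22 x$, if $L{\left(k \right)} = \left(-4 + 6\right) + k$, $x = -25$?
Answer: $1100$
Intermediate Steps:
$L{\left(k \right)} = 2 + k$
$L{\left(-4 \right)} 22 x = \left(2 - 4\right) 22 \left(-25\right) = \left(-2\right) 22 \left(-25\right) = \left(-44\right) \left(-25\right) = 1100$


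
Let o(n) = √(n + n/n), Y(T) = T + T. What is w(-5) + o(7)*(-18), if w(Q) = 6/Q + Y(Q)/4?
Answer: -37/10 - 36*√2 ≈ -54.612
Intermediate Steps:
Y(T) = 2*T
o(n) = √(1 + n) (o(n) = √(n + 1) = √(1 + n))
w(Q) = Q/2 + 6/Q (w(Q) = 6/Q + (2*Q)/4 = 6/Q + (2*Q)*(¼) = 6/Q + Q/2 = Q/2 + 6/Q)
w(-5) + o(7)*(-18) = ((½)*(-5) + 6/(-5)) + √(1 + 7)*(-18) = (-5/2 + 6*(-⅕)) + √8*(-18) = (-5/2 - 6/5) + (2*√2)*(-18) = -37/10 - 36*√2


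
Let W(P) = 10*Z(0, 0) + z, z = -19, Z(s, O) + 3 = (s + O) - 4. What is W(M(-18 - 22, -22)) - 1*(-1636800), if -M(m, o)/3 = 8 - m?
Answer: 1636711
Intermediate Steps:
Z(s, O) = -7 + O + s (Z(s, O) = -3 + ((s + O) - 4) = -3 + ((O + s) - 4) = -3 + (-4 + O + s) = -7 + O + s)
M(m, o) = -24 + 3*m (M(m, o) = -3*(8 - m) = -24 + 3*m)
W(P) = -89 (W(P) = 10*(-7 + 0 + 0) - 19 = 10*(-7) - 19 = -70 - 19 = -89)
W(M(-18 - 22, -22)) - 1*(-1636800) = -89 - 1*(-1636800) = -89 + 1636800 = 1636711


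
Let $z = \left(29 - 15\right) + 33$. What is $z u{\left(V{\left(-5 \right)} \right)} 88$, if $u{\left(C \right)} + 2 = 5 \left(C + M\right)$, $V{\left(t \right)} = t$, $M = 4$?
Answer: $-28952$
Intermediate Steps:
$z = 47$ ($z = 14 + 33 = 47$)
$u{\left(C \right)} = 18 + 5 C$ ($u{\left(C \right)} = -2 + 5 \left(C + 4\right) = -2 + 5 \left(4 + C\right) = -2 + \left(20 + 5 C\right) = 18 + 5 C$)
$z u{\left(V{\left(-5 \right)} \right)} 88 = 47 \left(18 + 5 \left(-5\right)\right) 88 = 47 \left(18 - 25\right) 88 = 47 \left(-7\right) 88 = \left(-329\right) 88 = -28952$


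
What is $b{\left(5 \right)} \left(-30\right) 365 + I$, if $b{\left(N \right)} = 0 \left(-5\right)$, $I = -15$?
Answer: $-15$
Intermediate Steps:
$b{\left(N \right)} = 0$
$b{\left(5 \right)} \left(-30\right) 365 + I = 0 \left(-30\right) 365 - 15 = 0 \cdot 365 - 15 = 0 - 15 = -15$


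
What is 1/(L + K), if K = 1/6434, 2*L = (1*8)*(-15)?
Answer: -6434/386039 ≈ -0.016667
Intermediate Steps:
L = -60 (L = ((1*8)*(-15))/2 = (8*(-15))/2 = (1/2)*(-120) = -60)
K = 1/6434 ≈ 0.00015542
1/(L + K) = 1/(-60 + 1/6434) = 1/(-386039/6434) = -6434/386039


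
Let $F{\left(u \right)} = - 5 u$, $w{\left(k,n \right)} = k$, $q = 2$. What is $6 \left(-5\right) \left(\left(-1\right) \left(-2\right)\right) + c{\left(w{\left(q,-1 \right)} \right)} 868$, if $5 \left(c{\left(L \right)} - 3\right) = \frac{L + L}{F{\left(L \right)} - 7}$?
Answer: $\frac{212768}{85} \approx 2503.2$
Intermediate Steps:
$c{\left(L \right)} = 3 + \frac{2 L}{5 \left(-7 - 5 L\right)}$ ($c{\left(L \right)} = 3 + \frac{\left(L + L\right) \frac{1}{- 5 L - 7}}{5} = 3 + \frac{2 L \frac{1}{- 5 L - 7}}{5} = 3 + \frac{2 L \frac{1}{-7 - 5 L}}{5} = 3 + \frac{2 L}{5 \left(-7 - 5 L\right)}$)
$6 \left(-5\right) \left(\left(-1\right) \left(-2\right)\right) + c{\left(w{\left(q,-1 \right)} \right)} 868 = 6 \left(-5\right) \left(\left(-1\right) \left(-2\right)\right) + \frac{105 + 73 \cdot 2}{5 \left(7 + 5 \cdot 2\right)} 868 = \left(-30\right) 2 + \frac{105 + 146}{5 \left(7 + 10\right)} 868 = -60 + \frac{1}{5} \cdot \frac{1}{17} \cdot 251 \cdot 868 = -60 + \frac{251}{85} \cdot 868 = -60 + \frac{217868}{85} = \frac{212768}{85}$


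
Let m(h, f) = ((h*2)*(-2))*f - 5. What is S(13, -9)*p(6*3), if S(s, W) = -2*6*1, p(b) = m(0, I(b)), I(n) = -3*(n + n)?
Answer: 60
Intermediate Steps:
I(n) = -6*n
m(h, f) = -5 - 4*f*h (m(h, f) = ((2*h)*(-2))*f - 5 = (-4*h)*f - 5 = -4*f*h - 5 = -5 - 4*f*h)
p(b) = -5 (p(b) = -5 - 4*(-6*b)*0 = -5 + 0 = -5)
S(s, W) = -12 (S(s, W) = -12*1 = -12)
S(13, -9)*p(6*3) = -12*(-5) = 60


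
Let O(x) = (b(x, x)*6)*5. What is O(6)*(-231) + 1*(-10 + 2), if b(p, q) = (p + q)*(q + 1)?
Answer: -582128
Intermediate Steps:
b(p, q) = (1 + q)*(p + q) (b(p, q) = (p + q)*(1 + q) = (1 + q)*(p + q))
O(x) = 60*x + 60*x² (O(x) = ((x + x + x² + x*x)*6)*5 = ((x + x + x² + x²)*6)*5 = ((2*x + 2*x²)*6)*5 = (12*x + 12*x²)*5 = 60*x + 60*x²)
O(6)*(-231) + 1*(-10 + 2) = (60*6*(1 + 6))*(-231) + 1*(-10 + 2) = (60*6*7)*(-231) + 1*(-8) = 2520*(-231) - 8 = -582120 - 8 = -582128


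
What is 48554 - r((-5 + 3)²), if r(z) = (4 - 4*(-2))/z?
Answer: 48551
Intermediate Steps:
r(z) = 12/z (r(z) = (4 + 8)/z = 12/z)
48554 - r((-5 + 3)²) = 48554 - 12/((-5 + 3)²) = 48554 - 12/((-2)²) = 48554 - 12/4 = 48554 - 1*3 = 48554 - 3 = 48551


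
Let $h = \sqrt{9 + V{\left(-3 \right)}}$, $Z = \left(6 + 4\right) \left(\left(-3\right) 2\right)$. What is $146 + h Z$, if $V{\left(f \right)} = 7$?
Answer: $-94$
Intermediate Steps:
$Z = -60$ ($Z = 10 \left(-6\right) = -60$)
$h = 4$ ($h = \sqrt{9 + 7} = \sqrt{16} = 4$)
$146 + h Z = 146 + 4 \left(-60\right) = 146 - 240 = -94$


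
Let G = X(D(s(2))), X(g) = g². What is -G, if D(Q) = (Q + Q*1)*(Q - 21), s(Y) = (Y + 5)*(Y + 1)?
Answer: 0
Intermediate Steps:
s(Y) = (1 + Y)*(5 + Y) (s(Y) = (5 + Y)*(1 + Y) = (1 + Y)*(5 + Y))
D(Q) = 2*Q*(-21 + Q) (D(Q) = (Q + Q)*(-21 + Q) = (2*Q)*(-21 + Q) = 2*Q*(-21 + Q))
G = 0 (G = (2*(5 + 2² + 6*2)*(-21 + (5 + 2² + 6*2)))² = (2*(5 + 4 + 12)*(-21 + (5 + 4 + 12)))² = (2*21*(-21 + 21))² = (2*21*0)² = 0² = 0)
-G = -1*0 = 0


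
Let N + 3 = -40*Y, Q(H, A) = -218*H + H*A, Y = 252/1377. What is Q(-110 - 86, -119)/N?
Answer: -10105956/1579 ≈ -6400.2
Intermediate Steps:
Y = 28/153 (Y = 252*(1/1377) = 28/153 ≈ 0.18301)
Q(H, A) = -218*H + A*H
N = -1579/153 (N = -3 - 40*28/153 = -3 - 1120/153 = -1579/153 ≈ -10.320)
Q(-110 - 86, -119)/N = ((-110 - 86)*(-218 - 119))/(-1579/153) = -196*(-337)*(-153/1579) = 66052*(-153/1579) = -10105956/1579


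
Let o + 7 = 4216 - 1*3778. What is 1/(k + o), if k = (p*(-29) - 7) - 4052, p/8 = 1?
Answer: -1/3860 ≈ -0.00025907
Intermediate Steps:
p = 8 (p = 8*1 = 8)
k = -4291 (k = (8*(-29) - 7) - 4052 = (-232 - 7) - 4052 = -239 - 4052 = -4291)
o = 431 (o = -7 + (4216 - 1*3778) = -7 + (4216 - 3778) = -7 + 438 = 431)
1/(k + o) = 1/(-4291 + 431) = 1/(-3860) = -1/3860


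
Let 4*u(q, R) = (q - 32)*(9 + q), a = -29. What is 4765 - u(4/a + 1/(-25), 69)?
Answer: 2541906196/525625 ≈ 4836.0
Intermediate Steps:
u(q, R) = (-32 + q)*(9 + q)/4 (u(q, R) = ((q - 32)*(9 + q))/4 = ((-32 + q)*(9 + q))/4 = (-32 + q)*(9 + q)/4)
4765 - u(4/a + 1/(-25), 69) = 4765 - (-72 - 23*(4/(-29) + 1/(-25))/4 + (4/(-29) + 1/(-25))²/4) = 4765 - (-72 - 23*(4*(-1/29) + 1*(-1/25))/4 + (4*(-1/29) + 1*(-1/25))²/4) = 4765 - (-72 - 23*(-4/29 - 1/25)/4 + (-4/29 - 1/25)²/4) = 4765 - (-72 - 23/4*(-129/725) + (-129/725)²/4) = 4765 - (-72 + 2967/2900 + (¼)*(16641/525625)) = 4765 - (-72 + 2967/2900 + 16641/2102500) = 4765 - 1*(-37303071/525625) = 4765 + 37303071/525625 = 2541906196/525625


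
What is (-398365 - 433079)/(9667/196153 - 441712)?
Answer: 54363411644/28881041423 ≈ 1.8823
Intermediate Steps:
(-398365 - 433079)/(9667/196153 - 441712) = -831444/(9667*(1/196153) - 441712) = -831444/(9667/196153 - 441712) = -831444/(-86643124269/196153) = -831444*(-196153/86643124269) = 54363411644/28881041423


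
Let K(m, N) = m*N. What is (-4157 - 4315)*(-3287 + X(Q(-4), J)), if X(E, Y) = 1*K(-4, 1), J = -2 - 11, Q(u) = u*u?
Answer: 27881352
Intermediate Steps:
K(m, N) = N*m
Q(u) = u²
J = -13
X(E, Y) = -4 (X(E, Y) = 1*(1*(-4)) = 1*(-4) = -4)
(-4157 - 4315)*(-3287 + X(Q(-4), J)) = (-4157 - 4315)*(-3287 - 4) = -8472*(-3291) = 27881352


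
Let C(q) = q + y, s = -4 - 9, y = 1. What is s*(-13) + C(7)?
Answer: 177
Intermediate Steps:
s = -13
C(q) = 1 + q (C(q) = q + 1 = 1 + q)
s*(-13) + C(7) = -13*(-13) + (1 + 7) = 169 + 8 = 177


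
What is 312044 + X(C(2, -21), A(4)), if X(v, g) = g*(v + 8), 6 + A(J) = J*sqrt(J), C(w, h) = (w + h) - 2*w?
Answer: 312014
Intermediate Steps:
C(w, h) = h - w (C(w, h) = (h + w) - 2*w = h - w)
A(J) = -6 + J**(3/2) (A(J) = -6 + J*sqrt(J) = -6 + J**(3/2))
X(v, g) = g*(8 + v)
312044 + X(C(2, -21), A(4)) = 312044 + (-6 + 4**(3/2))*(8 + (-21 - 1*2)) = 312044 + (-6 + 8)*(8 + (-21 - 2)) = 312044 + 2*(8 - 23) = 312044 + 2*(-15) = 312044 - 30 = 312014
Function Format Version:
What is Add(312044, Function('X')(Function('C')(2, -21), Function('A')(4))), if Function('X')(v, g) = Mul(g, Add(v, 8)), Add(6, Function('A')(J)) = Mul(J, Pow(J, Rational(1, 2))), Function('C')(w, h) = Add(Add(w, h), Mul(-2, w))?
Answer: 312014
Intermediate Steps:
Function('C')(w, h) = Add(h, Mul(-1, w)) (Function('C')(w, h) = Add(Add(h, w), Mul(-2, w)) = Add(h, Mul(-1, w)))
Function('A')(J) = Add(-6, Pow(J, Rational(3, 2))) (Function('A')(J) = Add(-6, Mul(J, Pow(J, Rational(1, 2)))) = Add(-6, Pow(J, Rational(3, 2))))
Function('X')(v, g) = Mul(g, Add(8, v))
Add(312044, Function('X')(Function('C')(2, -21), Function('A')(4))) = Add(312044, Mul(Add(-6, Pow(4, Rational(3, 2))), Add(8, Add(-21, Mul(-1, 2))))) = Add(312044, Mul(Add(-6, 8), Add(8, Add(-21, -2)))) = Add(312044, Mul(2, Add(8, -23))) = Add(312044, Mul(2, -15)) = Add(312044, -30) = 312014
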